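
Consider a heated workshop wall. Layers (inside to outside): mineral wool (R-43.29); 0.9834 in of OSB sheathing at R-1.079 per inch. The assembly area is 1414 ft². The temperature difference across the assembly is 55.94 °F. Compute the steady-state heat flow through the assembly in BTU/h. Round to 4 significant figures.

1783 BTU/h

0.9834 × 1.079 = 1.0611
R_total = 43.29 + 1.0611 = 44.351 ft²·°F·h/BTU
Q = A·ΔT/R = 1414 × 55.94 / 44.351 = 1783.5 BTU/h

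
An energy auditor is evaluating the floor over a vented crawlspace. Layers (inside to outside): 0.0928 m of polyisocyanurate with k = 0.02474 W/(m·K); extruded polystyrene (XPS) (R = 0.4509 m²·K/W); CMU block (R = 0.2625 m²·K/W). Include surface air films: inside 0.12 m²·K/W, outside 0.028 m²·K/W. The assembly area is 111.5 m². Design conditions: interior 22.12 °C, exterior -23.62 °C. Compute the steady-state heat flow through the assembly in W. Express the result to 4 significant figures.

1106 W

0.0928/0.02474 = 3.751
R_total = 0.12 + 3.751 + 0.4509 + 0.2625 + 0.028 = 4.6124 m²·K/W
Q = A·ΔT/R = 111.5 × (22.12 − (-23.62)) / 4.6124 = 1105.7 W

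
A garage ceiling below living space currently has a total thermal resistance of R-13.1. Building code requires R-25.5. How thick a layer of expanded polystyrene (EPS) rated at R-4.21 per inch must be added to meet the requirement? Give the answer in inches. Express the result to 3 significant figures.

ΔR = 25.5 − 13.1 = 12.4 ft²·°F·h/BTU
L = ΔR / (R/in) = 12.4/4.21 = 2.945 in

2.95 in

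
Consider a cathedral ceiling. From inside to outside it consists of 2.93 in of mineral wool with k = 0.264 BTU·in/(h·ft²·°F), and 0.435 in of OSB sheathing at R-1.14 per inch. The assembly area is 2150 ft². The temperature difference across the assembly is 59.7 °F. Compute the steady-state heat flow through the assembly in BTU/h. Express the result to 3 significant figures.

2.93/0.264 = 11.1
0.435 × 1.14 = 0.4959
R_total = 11.1 + 0.4959 = 11.59 ft²·°F·h/BTU
Q = A·ΔT/R = 2150 × 59.7 / 11.59 = 11070 BTU/h

11100 BTU/h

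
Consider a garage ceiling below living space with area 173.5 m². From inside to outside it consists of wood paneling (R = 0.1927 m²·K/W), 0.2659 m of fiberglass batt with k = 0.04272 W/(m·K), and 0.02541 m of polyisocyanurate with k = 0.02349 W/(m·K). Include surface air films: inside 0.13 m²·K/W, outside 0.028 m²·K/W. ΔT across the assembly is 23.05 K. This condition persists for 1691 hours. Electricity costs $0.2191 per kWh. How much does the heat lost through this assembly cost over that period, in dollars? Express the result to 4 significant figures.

193.5 dollars

0.2659/0.04272 = 6.2243
0.02541/0.02349 = 1.0817
R_total = 0.13 + 0.1927 + 6.2243 + 1.0817 + 0.028 = 7.6567 m²·K/W
Q = 173.5 × 23.05 / 7.6567 = 522.31 W
E = 522.31 W × 1691 h / 1000 = 883.23 kWh
Cost = 883.23 × 0.2191 = $193.52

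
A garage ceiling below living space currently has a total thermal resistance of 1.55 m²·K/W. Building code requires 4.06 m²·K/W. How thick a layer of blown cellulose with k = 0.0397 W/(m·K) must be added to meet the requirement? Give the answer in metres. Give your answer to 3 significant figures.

ΔR = 4.06 − 1.55 = 2.51 m²·K/W
L = ΔR × k = 2.51 × 0.0397 = 0.09965 m

0.0996 m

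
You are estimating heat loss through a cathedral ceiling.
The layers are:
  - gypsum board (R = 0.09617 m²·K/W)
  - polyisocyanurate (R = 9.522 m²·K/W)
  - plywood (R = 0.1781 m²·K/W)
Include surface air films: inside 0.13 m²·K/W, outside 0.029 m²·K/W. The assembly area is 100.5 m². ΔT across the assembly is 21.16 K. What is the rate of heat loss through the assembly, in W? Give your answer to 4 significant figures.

213.6 W

R_total = 0.13 + 0.09617 + 9.522 + 0.1781 + 0.029 = 9.9553 m²·K/W
Q = A·ΔT/R = 100.5 × 21.16 / 9.9553 = 213.61 W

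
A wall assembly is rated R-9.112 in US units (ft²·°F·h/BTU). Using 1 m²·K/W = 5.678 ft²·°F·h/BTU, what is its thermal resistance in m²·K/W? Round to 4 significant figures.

R_SI = 9.112/5.678 = 1.6048

1.605 m²·K/W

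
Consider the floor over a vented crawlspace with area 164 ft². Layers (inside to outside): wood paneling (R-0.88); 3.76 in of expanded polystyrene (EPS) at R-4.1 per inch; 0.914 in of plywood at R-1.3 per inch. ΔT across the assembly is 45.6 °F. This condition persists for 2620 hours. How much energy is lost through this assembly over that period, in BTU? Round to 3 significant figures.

1120000 BTU

3.76 × 4.1 = 15.42
0.914 × 1.3 = 1.188
R_total = 0.88 + 15.42 + 1.188 = 17.48 ft²·°F·h/BTU
Q = 164 × 45.6 / 17.48 = 427.7 BTU/h
E = 427.7 × 2620 = 1121000 BTU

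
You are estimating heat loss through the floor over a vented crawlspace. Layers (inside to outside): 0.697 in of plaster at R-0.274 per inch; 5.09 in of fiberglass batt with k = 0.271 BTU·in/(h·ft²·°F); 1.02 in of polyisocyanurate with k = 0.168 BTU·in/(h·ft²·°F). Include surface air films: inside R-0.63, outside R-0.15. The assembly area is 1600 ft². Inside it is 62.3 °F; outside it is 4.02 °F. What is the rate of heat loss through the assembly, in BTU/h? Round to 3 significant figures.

0.697 × 0.274 = 0.191
5.09/0.271 = 18.78
1.02/0.168 = 6.071
R_total = 0.63 + 0.191 + 18.78 + 6.071 + 0.15 = 25.82 ft²·°F·h/BTU
Q = A·ΔT/R = 1600 × (62.3 − 4.02) / 25.82 = 3611 BTU/h

3610 BTU/h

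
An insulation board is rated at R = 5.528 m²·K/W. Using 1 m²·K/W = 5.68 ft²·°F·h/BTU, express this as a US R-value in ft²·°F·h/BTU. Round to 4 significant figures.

R_US = 5.528 × 5.68 = 31.399

31.40 ft²·°F·h/BTU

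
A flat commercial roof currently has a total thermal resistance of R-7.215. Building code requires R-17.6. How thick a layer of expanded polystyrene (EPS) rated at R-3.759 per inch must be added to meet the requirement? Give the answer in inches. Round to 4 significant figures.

2.763 in

ΔR = 17.6 − 7.215 = 10.385 ft²·°F·h/BTU
L = ΔR / (R/in) = 10.385/3.759 = 2.7627 in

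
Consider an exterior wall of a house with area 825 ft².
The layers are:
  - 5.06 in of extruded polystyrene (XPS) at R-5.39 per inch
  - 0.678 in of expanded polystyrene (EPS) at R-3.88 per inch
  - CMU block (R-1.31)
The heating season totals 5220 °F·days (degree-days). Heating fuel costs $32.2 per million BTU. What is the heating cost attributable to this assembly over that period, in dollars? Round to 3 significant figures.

5.06 × 5.39 = 27.27
0.678 × 3.88 = 2.631
R_total = 27.27 + 2.631 + 1.31 = 31.21 ft²·°F·h/BTU
E = A × HDD × 24 / R = 825 × 5220 × 24 / 31.21 = 3311000 BTU
Cost = 3311000/10⁶ × 32.2 = $106.6

107 dollars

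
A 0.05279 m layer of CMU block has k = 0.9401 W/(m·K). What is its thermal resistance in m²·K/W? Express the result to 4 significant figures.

R = L/k = 0.05279/0.9401 = 0.056154 m²·K/W

0.05615 m²·K/W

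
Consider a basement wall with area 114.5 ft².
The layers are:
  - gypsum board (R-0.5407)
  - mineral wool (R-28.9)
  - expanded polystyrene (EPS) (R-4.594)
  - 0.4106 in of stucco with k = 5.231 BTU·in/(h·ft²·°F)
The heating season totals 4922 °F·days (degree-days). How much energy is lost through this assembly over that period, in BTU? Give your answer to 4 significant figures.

0.4106/5.231 = 0.078494
R_total = 0.5407 + 28.9 + 4.594 + 0.078494 = 34.113 ft²·°F·h/BTU
E = A × HDD × 24 / R = 114.5 × 4922 × 24 / 34.113 = 396490 BTU

396500 BTU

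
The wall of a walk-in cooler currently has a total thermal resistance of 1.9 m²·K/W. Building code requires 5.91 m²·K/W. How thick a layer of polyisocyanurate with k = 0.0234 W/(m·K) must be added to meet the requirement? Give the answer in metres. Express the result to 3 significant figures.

0.0938 m

ΔR = 5.91 − 1.9 = 4.01 m²·K/W
L = ΔR × k = 4.01 × 0.0234 = 0.09383 m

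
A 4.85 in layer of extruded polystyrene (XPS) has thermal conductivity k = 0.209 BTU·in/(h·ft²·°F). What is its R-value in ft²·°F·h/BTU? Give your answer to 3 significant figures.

R = L/k = 4.85/0.209 = 23.21 ft²·°F·h/BTU

23.2 ft²·°F·h/BTU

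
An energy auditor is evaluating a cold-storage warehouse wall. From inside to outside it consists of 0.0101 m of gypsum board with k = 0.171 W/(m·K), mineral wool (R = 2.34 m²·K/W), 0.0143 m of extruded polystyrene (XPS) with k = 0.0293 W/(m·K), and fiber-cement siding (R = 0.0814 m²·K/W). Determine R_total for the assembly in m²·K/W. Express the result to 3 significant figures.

2.97 m²·K/W

0.0101/0.171 = 0.05906
0.0143/0.0293 = 0.4881
R_total = 0.05906 + 2.34 + 0.4881 + 0.0814 = 2.969 m²·K/W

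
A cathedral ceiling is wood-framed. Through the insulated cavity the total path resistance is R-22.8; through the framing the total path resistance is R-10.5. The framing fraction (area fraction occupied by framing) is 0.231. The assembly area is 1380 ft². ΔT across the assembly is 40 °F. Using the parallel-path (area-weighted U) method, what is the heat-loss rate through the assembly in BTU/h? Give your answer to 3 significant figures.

U_eff = 0.769/22.8 + 0.231/10.5 = 0.03373 + 0.022 = 0.05573
R_eff = 1/U_eff = 17.94 ft²·°F·h/BTU
Q = 1380 × 40 / 17.94 = 3076 BTU/h

3080 BTU/h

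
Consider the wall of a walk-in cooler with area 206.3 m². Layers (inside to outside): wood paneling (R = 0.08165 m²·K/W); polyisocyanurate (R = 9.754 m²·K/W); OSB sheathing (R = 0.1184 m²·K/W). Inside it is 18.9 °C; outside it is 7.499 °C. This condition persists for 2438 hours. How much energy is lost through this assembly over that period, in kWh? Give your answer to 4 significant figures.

R_total = 0.08165 + 9.754 + 0.1184 = 9.954 m²·K/W
Q = 206.3 × (18.9 − 7.499) / 9.954 = 236.29 W
E = 236.29 W × 2438 h / 1000 = 576.07 kWh

576.1 kWh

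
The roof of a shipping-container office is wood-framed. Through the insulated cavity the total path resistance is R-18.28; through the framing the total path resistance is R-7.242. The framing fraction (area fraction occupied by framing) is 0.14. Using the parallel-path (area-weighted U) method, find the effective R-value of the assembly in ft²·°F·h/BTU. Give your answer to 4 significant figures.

15.07 ft²·°F·h/BTU

U_eff = 0.86/18.28 + 0.14/7.242 = 0.047046 + 0.019332 = 0.066378
R_eff = 1/U_eff = 15.065 ft²·°F·h/BTU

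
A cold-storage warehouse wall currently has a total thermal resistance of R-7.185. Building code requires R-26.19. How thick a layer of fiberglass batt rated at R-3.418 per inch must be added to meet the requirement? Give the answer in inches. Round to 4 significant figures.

5.560 in

ΔR = 26.19 − 7.185 = 19.005 ft²·°F·h/BTU
L = ΔR / (R/in) = 19.005/3.418 = 5.5603 in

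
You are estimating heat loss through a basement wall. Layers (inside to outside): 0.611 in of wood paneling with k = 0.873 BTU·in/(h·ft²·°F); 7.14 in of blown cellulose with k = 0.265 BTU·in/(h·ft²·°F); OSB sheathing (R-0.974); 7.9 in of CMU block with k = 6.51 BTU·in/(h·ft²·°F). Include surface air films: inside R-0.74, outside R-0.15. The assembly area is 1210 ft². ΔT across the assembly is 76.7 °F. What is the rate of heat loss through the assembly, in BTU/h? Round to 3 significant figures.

0.611/0.873 = 0.6999
7.14/0.265 = 26.94
7.9/6.51 = 1.214
R_total = 0.74 + 0.6999 + 26.94 + 0.974 + 1.214 + 0.15 = 30.72 ft²·°F·h/BTU
Q = A·ΔT/R = 1210 × 76.7 / 30.72 = 3021 BTU/h

3020 BTU/h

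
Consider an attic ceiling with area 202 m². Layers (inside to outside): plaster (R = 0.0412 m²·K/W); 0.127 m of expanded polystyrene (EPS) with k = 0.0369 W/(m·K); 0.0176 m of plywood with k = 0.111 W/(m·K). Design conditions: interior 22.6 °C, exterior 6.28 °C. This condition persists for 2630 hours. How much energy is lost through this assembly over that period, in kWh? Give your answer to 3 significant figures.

0.127/0.0369 = 3.442
0.0176/0.111 = 0.1586
R_total = 0.0412 + 3.442 + 0.1586 = 3.641 m²·K/W
Q = 202 × (22.6 − 6.28) / 3.641 = 905.3 W
E = 905.3 W × 2630 h / 1000 = 2381 kWh

2380 kWh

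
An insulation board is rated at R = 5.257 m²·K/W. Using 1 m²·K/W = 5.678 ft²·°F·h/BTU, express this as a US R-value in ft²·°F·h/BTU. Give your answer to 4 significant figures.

29.85 ft²·°F·h/BTU

R_US = 5.257 × 5.678 = 29.849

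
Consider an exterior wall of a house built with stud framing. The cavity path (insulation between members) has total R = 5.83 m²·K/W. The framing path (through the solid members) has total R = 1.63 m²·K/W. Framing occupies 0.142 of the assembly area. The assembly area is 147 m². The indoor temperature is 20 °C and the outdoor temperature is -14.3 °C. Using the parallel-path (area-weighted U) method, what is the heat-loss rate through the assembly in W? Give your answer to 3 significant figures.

1180 W

U_eff = 0.858/5.83 + 0.142/1.63 = 0.1472 + 0.08712 = 0.2343
R_eff = 1/U_eff = 4.268 m²·K/W
Q = 147 × (20 − (-14.3)) / 4.268 = 1181 W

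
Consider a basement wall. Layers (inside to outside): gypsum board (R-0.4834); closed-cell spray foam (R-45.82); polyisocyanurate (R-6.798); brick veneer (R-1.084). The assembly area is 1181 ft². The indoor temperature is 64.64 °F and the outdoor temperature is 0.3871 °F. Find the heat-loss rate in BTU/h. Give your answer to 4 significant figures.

R_total = 0.4834 + 45.82 + 6.798 + 1.084 = 54.185 ft²·°F·h/BTU
Q = A·ΔT/R = 1181 × (64.64 − 0.3871) / 54.185 = 1400.4 BTU/h

1400 BTU/h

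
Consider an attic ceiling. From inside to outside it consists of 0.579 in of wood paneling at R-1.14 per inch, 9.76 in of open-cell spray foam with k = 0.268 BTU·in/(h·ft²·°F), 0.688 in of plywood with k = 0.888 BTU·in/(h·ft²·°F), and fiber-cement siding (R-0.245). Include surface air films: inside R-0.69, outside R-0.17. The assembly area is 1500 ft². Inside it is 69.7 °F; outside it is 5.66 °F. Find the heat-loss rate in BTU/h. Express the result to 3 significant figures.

2470 BTU/h

0.579 × 1.14 = 0.6601
9.76/0.268 = 36.42
0.688/0.888 = 0.7748
R_total = 0.69 + 0.6601 + 36.42 + 0.7748 + 0.245 + 0.17 = 38.96 ft²·°F·h/BTU
Q = A·ΔT/R = 1500 × (69.7 − 5.66) / 38.96 = 2466 BTU/h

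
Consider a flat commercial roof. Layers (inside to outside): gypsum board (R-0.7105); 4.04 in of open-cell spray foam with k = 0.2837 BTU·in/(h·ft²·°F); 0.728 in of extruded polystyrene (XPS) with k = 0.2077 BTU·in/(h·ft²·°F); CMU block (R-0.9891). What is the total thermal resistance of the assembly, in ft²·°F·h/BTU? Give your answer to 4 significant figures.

19.45 ft²·°F·h/BTU

4.04/0.2837 = 14.24
0.728/0.2077 = 3.5051
R_total = 0.7105 + 14.24 + 3.5051 + 0.9891 = 19.445 ft²·°F·h/BTU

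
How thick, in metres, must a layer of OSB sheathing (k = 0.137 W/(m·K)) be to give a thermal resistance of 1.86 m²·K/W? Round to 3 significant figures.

L = R·k = 1.86 × 0.137 = 0.2548 m

0.255 m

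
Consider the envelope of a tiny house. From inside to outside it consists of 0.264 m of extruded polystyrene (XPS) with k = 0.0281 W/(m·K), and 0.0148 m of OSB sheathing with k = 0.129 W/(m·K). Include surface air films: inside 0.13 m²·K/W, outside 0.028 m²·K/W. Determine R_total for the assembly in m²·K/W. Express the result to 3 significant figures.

0.264/0.0281 = 9.395
0.0148/0.129 = 0.1147
R_total = 0.13 + 9.395 + 0.1147 + 0.028 = 9.668 m²·K/W

9.67 m²·K/W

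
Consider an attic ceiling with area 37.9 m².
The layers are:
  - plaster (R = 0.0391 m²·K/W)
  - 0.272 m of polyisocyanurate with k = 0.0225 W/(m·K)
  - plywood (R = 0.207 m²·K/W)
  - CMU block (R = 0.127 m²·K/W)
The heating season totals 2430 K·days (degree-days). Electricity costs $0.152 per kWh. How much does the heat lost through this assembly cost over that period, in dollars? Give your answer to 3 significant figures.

0.272/0.0225 = 12.09
R_total = 0.0391 + 12.09 + 0.207 + 0.127 = 12.46 m²·K/W
E = A × HDD × 24 / R / 1000 = 37.9 × 2430 × 24 / 12.46 / 1000 = 177.4 kWh
Cost = 177.4 × 0.152 = $26.96

27.0 dollars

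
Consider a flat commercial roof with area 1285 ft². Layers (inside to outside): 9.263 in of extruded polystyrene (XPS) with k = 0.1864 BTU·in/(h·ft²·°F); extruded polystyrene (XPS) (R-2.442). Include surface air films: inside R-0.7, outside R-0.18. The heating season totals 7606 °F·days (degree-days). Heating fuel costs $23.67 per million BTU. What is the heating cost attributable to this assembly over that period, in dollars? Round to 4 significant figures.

9.263/0.1864 = 49.694
R_total = 0.7 + 49.694 + 2.442 + 0.18 = 53.016 ft²·°F·h/BTU
E = A × HDD × 24 / R = 1285 × 7606 × 24 / 53.016 = 4424500 BTU
Cost = 4424500/10⁶ × 23.67 = $104.73

104.7 dollars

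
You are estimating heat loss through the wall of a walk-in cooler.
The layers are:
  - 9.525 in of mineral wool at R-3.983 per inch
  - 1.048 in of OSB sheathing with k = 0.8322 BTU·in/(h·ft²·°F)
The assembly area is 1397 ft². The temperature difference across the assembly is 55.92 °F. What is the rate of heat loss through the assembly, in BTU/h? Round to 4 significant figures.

9.525 × 3.983 = 37.938
1.048/0.8322 = 1.2593
R_total = 37.938 + 1.2593 = 39.197 ft²·°F·h/BTU
Q = A·ΔT/R = 1397 × 55.92 / 39.197 = 1993 BTU/h

1993 BTU/h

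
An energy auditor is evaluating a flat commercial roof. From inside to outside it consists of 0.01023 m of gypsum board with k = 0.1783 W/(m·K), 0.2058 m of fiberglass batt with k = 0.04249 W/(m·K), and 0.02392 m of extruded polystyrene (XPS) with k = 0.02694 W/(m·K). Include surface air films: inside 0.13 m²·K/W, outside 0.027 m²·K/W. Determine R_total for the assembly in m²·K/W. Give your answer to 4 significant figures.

5.946 m²·K/W

0.01023/0.1783 = 0.057375
0.2058/0.04249 = 4.8435
0.02392/0.02694 = 0.8879
R_total = 0.13 + 0.057375 + 4.8435 + 0.8879 + 0.027 = 5.9458 m²·K/W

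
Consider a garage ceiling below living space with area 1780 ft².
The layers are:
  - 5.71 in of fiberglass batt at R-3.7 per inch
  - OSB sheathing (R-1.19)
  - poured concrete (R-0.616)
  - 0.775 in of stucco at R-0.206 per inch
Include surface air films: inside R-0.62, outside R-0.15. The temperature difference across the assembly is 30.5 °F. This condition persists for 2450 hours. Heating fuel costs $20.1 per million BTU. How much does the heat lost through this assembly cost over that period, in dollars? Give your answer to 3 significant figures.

112 dollars

5.71 × 3.7 = 21.13
0.775 × 0.206 = 0.1596
R_total = 0.62 + 21.13 + 1.19 + 0.616 + 0.1596 + 0.15 = 23.86 ft²·°F·h/BTU
Q = 1780 × 30.5 / 23.86 = 2275 BTU/h
E = 2275 × 2450 = 5574000 BTU
Cost = 5574000/10⁶ × 20.1 = $112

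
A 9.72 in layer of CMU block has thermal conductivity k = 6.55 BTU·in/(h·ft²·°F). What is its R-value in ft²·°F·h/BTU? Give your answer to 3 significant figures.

R = L/k = 9.72/6.55 = 1.484 ft²·°F·h/BTU

1.48 ft²·°F·h/BTU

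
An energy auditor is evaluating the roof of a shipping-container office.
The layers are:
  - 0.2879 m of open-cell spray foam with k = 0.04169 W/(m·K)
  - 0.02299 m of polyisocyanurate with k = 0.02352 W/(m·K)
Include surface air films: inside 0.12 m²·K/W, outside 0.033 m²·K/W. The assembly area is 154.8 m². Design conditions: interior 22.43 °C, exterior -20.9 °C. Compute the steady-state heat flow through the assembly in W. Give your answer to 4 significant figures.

834.7 W

0.2879/0.04169 = 6.9057
0.02299/0.02352 = 0.97747
R_total = 0.12 + 6.9057 + 0.97747 + 0.033 = 8.0362 m²·K/W
Q = A·ΔT/R = 154.8 × (22.43 − (-20.9)) / 8.0362 = 834.66 W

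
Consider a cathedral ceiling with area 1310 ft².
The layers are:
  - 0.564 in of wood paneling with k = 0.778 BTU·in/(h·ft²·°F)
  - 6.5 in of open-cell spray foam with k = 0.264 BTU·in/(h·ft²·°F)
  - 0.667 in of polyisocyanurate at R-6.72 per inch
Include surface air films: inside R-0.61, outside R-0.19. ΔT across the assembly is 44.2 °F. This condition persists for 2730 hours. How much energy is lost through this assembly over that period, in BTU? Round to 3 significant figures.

5160000 BTU

0.564/0.778 = 0.7249
6.5/0.264 = 24.62
0.667 × 6.72 = 4.482
R_total = 0.61 + 0.7249 + 24.62 + 4.482 + 0.19 = 30.63 ft²·°F·h/BTU
Q = 1310 × 44.2 / 30.63 = 1890 BTU/h
E = 1890 × 2730 = 5161000 BTU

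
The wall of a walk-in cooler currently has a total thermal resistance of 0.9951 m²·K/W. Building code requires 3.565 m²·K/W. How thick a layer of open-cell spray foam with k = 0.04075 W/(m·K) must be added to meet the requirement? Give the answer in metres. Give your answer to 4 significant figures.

0.1047 m

ΔR = 3.565 − 0.9951 = 2.5699 m²·K/W
L = ΔR × k = 2.5699 × 0.04075 = 0.10472 m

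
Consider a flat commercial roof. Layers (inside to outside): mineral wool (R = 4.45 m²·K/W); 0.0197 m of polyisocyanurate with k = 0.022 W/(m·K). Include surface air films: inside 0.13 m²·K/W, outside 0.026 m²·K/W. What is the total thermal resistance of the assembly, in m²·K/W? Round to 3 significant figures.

0.0197/0.022 = 0.8955
R_total = 0.13 + 4.45 + 0.8955 + 0.026 = 5.501 m²·K/W

5.50 m²·K/W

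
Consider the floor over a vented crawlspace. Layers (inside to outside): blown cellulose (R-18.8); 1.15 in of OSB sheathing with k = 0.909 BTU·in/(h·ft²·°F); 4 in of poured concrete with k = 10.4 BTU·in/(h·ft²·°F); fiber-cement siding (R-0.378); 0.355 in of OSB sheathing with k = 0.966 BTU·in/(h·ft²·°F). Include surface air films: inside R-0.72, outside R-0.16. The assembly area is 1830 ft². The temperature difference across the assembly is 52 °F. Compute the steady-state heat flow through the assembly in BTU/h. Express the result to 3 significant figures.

4310 BTU/h

1.15/0.909 = 1.265
4/10.4 = 0.3846
0.355/0.966 = 0.3675
R_total = 0.72 + 18.8 + 1.265 + 0.3846 + 0.378 + 0.3675 + 0.16 = 22.08 ft²·°F·h/BTU
Q = A·ΔT/R = 1830 × 52 / 22.08 = 4311 BTU/h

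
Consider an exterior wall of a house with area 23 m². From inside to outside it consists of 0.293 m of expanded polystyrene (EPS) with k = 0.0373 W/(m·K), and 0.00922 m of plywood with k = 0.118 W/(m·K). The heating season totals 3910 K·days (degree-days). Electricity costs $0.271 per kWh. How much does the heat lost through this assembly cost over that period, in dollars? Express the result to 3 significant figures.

73.7 dollars

0.293/0.0373 = 7.855
0.00922/0.118 = 0.07814
R_total = 7.855 + 0.07814 = 7.933 m²·K/W
E = A × HDD × 24 / R / 1000 = 23 × 3910 × 24 / 7.933 / 1000 = 272.1 kWh
Cost = 272.1 × 0.271 = $73.73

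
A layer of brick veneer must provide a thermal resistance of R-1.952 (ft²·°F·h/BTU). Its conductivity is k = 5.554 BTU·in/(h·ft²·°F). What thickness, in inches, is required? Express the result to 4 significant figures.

10.84 in

L = R × k = 1.952 × 5.554 = 10.841 in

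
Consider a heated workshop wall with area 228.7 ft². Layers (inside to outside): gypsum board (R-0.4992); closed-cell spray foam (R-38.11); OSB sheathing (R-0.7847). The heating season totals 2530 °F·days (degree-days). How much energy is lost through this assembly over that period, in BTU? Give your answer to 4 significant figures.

R_total = 0.4992 + 38.11 + 0.7847 = 39.394 ft²·°F·h/BTU
E = A × HDD × 24 / R = 228.7 × 2530 × 24 / 39.394 = 352510 BTU

352500 BTU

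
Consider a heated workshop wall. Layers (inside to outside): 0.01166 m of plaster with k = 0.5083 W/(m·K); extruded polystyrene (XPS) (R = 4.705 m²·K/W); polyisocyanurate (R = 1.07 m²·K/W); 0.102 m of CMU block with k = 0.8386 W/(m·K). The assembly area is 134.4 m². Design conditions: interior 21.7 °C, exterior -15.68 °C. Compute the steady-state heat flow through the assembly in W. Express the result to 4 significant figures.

848.7 W

0.01166/0.5083 = 0.022939
0.102/0.8386 = 0.12163
R_total = 0.022939 + 4.705 + 1.07 + 0.12163 = 5.9196 m²·K/W
Q = A·ΔT/R = 134.4 × (21.7 − (-15.68)) / 5.9196 = 848.69 W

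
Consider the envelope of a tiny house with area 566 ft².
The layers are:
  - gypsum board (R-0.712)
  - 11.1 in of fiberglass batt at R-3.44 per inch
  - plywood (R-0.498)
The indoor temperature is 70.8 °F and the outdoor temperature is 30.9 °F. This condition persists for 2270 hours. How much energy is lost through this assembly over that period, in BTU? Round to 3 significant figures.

11.1 × 3.44 = 38.18
R_total = 0.712 + 38.18 + 0.498 = 39.39 ft²·°F·h/BTU
Q = 566 × (70.8 − 30.9) / 39.39 = 573.3 BTU/h
E = 573.3 × 2270 = 1301000 BTU

1300000 BTU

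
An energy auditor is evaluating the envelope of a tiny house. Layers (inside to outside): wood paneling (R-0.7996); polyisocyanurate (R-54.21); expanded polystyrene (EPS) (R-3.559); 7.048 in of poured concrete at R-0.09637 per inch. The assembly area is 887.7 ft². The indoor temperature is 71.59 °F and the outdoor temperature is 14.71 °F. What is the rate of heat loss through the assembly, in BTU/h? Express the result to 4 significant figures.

7.048 × 0.09637 = 0.67922
R_total = 0.7996 + 54.21 + 3.559 + 0.67922 = 59.248 ft²·°F·h/BTU
Q = A·ΔT/R = 887.7 × (71.59 − 14.71) / 59.248 = 852.22 BTU/h

852.2 BTU/h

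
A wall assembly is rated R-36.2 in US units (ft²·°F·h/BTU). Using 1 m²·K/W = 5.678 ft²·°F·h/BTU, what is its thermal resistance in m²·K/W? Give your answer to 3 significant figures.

R_SI = 36.2/5.678 = 6.375

6.38 m²·K/W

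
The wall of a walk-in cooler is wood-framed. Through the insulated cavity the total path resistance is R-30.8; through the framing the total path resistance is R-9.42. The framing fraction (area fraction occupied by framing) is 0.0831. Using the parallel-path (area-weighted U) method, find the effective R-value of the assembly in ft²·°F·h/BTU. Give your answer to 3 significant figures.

25.9 ft²·°F·h/BTU

U_eff = 0.9169/30.8 + 0.0831/9.42 = 0.02977 + 0.008822 = 0.03859
R_eff = 1/U_eff = 25.91 ft²·°F·h/BTU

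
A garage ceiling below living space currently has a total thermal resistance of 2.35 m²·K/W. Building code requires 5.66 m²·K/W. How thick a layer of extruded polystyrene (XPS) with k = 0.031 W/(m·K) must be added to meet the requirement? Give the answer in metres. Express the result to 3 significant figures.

ΔR = 5.66 − 2.35 = 3.31 m²·K/W
L = ΔR × k = 3.31 × 0.031 = 0.1026 m

0.103 m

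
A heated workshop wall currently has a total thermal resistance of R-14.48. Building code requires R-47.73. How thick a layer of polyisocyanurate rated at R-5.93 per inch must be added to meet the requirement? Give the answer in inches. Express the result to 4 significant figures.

5.607 in

ΔR = 47.73 − 14.48 = 33.25 ft²·°F·h/BTU
L = ΔR / (R/in) = 33.25/5.93 = 5.6071 in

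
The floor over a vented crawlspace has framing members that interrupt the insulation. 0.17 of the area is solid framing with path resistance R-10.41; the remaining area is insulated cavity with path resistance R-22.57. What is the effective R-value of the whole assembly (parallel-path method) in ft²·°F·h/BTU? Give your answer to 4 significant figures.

18.83 ft²·°F·h/BTU

U_eff = 0.83/22.57 + 0.17/10.41 = 0.036774 + 0.01633 = 0.053105
R_eff = 1/U_eff = 18.831 ft²·°F·h/BTU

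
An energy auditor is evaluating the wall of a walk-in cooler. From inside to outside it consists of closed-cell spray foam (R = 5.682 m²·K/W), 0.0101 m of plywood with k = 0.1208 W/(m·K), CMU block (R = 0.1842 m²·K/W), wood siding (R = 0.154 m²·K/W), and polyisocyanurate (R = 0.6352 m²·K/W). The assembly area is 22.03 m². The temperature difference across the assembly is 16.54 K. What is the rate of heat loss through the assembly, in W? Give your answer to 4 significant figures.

54.07 W

0.0101/0.1208 = 0.083609
R_total = 5.682 + 0.083609 + 0.1842 + 0.154 + 0.6352 = 6.739 m²·K/W
Q = A·ΔT/R = 22.03 × 16.54 / 6.739 = 54.07 W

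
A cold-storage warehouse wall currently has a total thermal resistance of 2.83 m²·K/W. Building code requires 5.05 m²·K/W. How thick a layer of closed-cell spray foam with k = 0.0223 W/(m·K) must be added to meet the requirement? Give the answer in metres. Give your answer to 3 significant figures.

0.0495 m

ΔR = 5.05 − 2.83 = 2.22 m²·K/W
L = ΔR × k = 2.22 × 0.0223 = 0.04951 m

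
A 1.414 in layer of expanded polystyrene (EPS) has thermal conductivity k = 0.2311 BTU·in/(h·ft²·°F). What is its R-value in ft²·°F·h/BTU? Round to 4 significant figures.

6.119 ft²·°F·h/BTU

R = L/k = 1.414/0.2311 = 6.1186 ft²·°F·h/BTU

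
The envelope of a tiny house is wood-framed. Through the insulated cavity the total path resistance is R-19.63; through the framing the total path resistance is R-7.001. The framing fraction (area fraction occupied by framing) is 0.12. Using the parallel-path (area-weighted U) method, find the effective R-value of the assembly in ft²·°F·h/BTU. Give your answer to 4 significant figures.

16.14 ft²·°F·h/BTU

U_eff = 0.88/19.63 + 0.12/7.001 = 0.044829 + 0.01714 = 0.06197
R_eff = 1/U_eff = 16.137 ft²·°F·h/BTU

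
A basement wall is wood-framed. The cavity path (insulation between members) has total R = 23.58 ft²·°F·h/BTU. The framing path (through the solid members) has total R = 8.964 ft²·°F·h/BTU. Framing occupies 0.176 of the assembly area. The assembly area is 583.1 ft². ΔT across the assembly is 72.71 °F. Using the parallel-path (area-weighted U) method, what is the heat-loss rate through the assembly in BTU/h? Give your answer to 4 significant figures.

2314 BTU/h

U_eff = 0.824/23.58 + 0.176/8.964 = 0.034945 + 0.019634 = 0.054579
R_eff = 1/U_eff = 18.322 ft²·°F·h/BTU
Q = 583.1 × 72.71 / 18.322 = 2314 BTU/h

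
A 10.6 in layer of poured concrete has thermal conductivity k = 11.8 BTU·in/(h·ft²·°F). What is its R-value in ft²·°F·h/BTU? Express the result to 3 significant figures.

R = L/k = 10.6/11.8 = 0.8983 ft²·°F·h/BTU

0.898 ft²·°F·h/BTU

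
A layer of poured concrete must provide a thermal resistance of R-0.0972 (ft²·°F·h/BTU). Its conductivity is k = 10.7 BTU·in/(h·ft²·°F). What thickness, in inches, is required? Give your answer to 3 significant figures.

1.04 in

L = R × k = 0.0972 × 10.7 = 1.04 in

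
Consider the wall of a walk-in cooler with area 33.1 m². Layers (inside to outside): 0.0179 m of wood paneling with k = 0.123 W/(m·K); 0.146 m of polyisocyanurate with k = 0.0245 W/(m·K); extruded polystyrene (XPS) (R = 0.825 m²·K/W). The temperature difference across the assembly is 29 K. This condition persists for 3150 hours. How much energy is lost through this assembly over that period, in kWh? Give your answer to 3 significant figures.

436 kWh

0.0179/0.123 = 0.1455
0.146/0.0245 = 5.959
R_total = 0.1455 + 5.959 + 0.825 = 6.93 m²·K/W
Q = 33.1 × 29 / 6.93 = 138.5 W
E = 138.5 W × 3150 h / 1000 = 436.3 kWh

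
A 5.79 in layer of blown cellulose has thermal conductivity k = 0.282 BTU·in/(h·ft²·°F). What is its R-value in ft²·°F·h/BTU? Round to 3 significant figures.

20.5 ft²·°F·h/BTU

R = L/k = 5.79/0.282 = 20.53 ft²·°F·h/BTU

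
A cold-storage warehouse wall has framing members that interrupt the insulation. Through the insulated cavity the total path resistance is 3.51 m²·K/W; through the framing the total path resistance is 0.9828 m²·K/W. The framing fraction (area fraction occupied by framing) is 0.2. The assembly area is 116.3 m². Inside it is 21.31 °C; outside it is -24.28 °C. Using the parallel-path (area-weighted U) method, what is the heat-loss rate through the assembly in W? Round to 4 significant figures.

U_eff = 0.8/3.51 + 0.2/0.9828 = 0.22792 + 0.2035 = 0.43142
R_eff = 1/U_eff = 2.3179 m²·K/W
Q = 116.3 × (21.31 − (-24.28)) / 2.3179 = 2287.4 W

2287 W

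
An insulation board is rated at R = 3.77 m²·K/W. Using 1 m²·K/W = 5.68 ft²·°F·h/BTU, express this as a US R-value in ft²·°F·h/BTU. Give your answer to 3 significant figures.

R_US = 3.77 × 5.68 = 21.41

21.4 ft²·°F·h/BTU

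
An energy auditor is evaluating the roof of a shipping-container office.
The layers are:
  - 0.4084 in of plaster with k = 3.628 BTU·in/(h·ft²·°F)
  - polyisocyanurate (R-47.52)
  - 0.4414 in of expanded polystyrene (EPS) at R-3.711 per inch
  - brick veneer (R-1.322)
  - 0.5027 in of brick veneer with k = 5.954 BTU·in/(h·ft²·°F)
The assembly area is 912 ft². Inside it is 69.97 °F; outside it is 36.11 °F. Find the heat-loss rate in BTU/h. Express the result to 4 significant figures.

0.4084/3.628 = 0.11257
0.4414 × 3.711 = 1.638
0.5027/5.954 = 0.084431
R_total = 0.11257 + 47.52 + 1.638 + 1.322 + 0.084431 = 50.677 ft²·°F·h/BTU
Q = A·ΔT/R = 912 × (69.97 − 36.11) / 50.677 = 609.36 BTU/h

609.4 BTU/h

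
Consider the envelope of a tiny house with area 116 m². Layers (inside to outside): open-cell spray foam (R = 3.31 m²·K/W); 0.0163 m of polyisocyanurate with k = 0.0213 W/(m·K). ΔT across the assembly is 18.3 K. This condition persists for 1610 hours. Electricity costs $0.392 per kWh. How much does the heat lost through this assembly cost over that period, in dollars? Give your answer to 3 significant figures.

0.0163/0.0213 = 0.7653
R_total = 3.31 + 0.7653 = 4.075 m²·K/W
Q = 116 × 18.3 / 4.075 = 520.9 W
E = 520.9 W × 1610 h / 1000 = 838.6 kWh
Cost = 838.6 × 0.392 = $328.8

329 dollars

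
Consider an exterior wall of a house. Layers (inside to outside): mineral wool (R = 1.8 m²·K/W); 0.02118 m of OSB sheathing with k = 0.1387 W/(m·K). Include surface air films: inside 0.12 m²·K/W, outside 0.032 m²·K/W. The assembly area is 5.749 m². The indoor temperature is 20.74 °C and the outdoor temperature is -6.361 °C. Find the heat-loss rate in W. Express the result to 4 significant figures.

0.02118/0.1387 = 0.1527
R_total = 0.12 + 1.8 + 0.1527 + 0.032 = 2.1047 m²·K/W
Q = A·ΔT/R = 5.749 × (20.74 − (-6.361)) / 2.1047 = 74.026 W

74.03 W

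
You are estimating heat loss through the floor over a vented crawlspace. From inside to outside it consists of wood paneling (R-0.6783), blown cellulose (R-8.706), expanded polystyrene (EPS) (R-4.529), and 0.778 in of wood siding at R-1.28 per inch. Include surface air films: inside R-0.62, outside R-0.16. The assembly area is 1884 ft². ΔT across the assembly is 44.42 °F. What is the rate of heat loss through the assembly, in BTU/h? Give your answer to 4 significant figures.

0.778 × 1.28 = 0.99584
R_total = 0.62 + 0.6783 + 8.706 + 4.529 + 0.99584 + 0.16 = 15.689 ft²·°F·h/BTU
Q = A·ΔT/R = 1884 × 44.42 / 15.689 = 5334.1 BTU/h

5334 BTU/h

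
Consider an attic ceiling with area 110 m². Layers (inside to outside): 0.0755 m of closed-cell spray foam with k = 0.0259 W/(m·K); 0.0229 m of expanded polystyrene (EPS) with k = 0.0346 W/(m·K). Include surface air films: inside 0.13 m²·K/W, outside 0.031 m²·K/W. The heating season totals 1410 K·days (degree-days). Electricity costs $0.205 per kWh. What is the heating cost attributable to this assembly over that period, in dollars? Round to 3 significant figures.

0.0755/0.0259 = 2.915
0.0229/0.0346 = 0.6618
R_total = 0.13 + 2.915 + 0.6618 + 0.031 = 3.738 m²·K/W
E = A × HDD × 24 / R / 1000 = 110 × 1410 × 24 / 3.738 / 1000 = 995.9 kWh
Cost = 995.9 × 0.205 = $204.1

204 dollars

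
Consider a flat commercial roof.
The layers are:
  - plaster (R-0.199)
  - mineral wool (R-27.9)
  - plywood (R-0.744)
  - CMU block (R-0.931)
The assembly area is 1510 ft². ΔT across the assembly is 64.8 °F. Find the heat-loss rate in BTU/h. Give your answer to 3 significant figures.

3290 BTU/h

R_total = 0.199 + 27.9 + 0.744 + 0.931 = 29.77 ft²·°F·h/BTU
Q = A·ΔT/R = 1510 × 64.8 / 29.77 = 3286 BTU/h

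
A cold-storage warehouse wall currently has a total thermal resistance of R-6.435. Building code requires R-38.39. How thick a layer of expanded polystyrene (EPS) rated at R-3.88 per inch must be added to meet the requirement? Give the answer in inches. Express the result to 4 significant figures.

8.236 in

ΔR = 38.39 − 6.435 = 31.955 ft²·°F·h/BTU
L = ΔR / (R/in) = 31.955/3.88 = 8.2358 in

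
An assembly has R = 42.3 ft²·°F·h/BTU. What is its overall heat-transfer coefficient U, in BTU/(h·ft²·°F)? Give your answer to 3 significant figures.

U = 1/R = 1/42.3 = 0.02364

0.0236 BTU/(h·ft²·°F)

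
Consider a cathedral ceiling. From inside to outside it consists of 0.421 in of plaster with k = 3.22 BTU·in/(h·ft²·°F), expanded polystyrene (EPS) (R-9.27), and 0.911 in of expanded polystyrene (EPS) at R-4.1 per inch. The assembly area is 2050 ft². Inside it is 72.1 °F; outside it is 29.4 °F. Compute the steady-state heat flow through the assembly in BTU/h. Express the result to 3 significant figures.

6660 BTU/h

0.421/3.22 = 0.1307
0.911 × 4.1 = 3.735
R_total = 0.1307 + 9.27 + 3.735 = 13.14 ft²·°F·h/BTU
Q = A·ΔT/R = 2050 × (72.1 − 29.4) / 13.14 = 6664 BTU/h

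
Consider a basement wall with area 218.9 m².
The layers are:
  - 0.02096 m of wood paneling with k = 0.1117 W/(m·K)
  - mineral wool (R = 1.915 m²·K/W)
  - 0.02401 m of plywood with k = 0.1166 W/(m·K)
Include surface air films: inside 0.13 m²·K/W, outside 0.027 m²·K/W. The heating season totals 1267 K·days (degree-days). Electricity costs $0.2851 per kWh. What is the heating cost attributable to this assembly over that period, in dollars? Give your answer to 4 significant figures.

769.7 dollars

0.02096/0.1117 = 0.18765
0.02401/0.1166 = 0.20592
R_total = 0.13 + 0.18765 + 1.915 + 0.20592 + 0.027 = 2.4656 m²·K/W
E = A × HDD × 24 / R / 1000 = 218.9 × 1267 × 24 / 2.4656 / 1000 = 2699.7 kWh
Cost = 2699.7 × 0.2851 = $769.69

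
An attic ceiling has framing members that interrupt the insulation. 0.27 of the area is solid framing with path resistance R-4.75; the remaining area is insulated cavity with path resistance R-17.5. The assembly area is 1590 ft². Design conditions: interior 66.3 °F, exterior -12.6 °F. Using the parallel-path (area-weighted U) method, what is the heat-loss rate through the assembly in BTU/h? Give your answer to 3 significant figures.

12400 BTU/h

U_eff = 0.73/17.5 + 0.27/4.75 = 0.04171 + 0.05684 = 0.09856
R_eff = 1/U_eff = 10.15 ft²·°F·h/BTU
Q = 1590 × (66.3 − (-12.6)) / 10.15 = 12360 BTU/h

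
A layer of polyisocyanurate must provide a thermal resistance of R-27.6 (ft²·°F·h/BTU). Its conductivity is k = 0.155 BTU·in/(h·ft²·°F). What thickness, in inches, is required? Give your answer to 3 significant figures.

L = R × k = 27.6 × 0.155 = 4.278 in

4.28 in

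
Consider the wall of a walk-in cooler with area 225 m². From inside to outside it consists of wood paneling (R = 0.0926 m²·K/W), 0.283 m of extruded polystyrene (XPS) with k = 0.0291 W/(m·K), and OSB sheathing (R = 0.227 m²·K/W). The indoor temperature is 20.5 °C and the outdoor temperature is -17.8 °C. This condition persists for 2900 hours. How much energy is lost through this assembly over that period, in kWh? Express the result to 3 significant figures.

0.283/0.0291 = 9.725
R_total = 0.0926 + 9.725 + 0.227 = 10.04 m²·K/W
Q = 225 × (20.5 − (-17.8)) / 10.04 = 857.9 W
E = 857.9 W × 2900 h / 1000 = 2488 kWh

2490 kWh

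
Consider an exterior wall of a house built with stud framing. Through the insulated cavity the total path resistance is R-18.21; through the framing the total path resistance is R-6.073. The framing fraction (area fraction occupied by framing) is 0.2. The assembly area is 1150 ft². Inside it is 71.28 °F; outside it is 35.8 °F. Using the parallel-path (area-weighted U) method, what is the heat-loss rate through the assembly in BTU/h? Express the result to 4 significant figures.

3136 BTU/h

U_eff = 0.8/18.21 + 0.2/6.073 = 0.043932 + 0.032933 = 0.076865
R_eff = 1/U_eff = 13.01 ft²·°F·h/BTU
Q = 1150 × (71.28 − 35.8) / 13.01 = 3136.2 BTU/h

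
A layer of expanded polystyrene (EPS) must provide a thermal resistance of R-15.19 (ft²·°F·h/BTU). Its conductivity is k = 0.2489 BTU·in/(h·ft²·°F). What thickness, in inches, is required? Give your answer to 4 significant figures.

L = R × k = 15.19 × 0.2489 = 3.7808 in

3.781 in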